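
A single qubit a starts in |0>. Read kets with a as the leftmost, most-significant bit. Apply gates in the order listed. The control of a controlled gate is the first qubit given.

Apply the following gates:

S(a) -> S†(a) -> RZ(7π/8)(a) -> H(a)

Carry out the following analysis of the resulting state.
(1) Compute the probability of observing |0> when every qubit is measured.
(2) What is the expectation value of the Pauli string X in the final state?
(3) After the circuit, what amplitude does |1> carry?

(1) A full measurement returns |0> with probability 1/2. Key observation: steps 1-2 multiply out to the identity, so the circuit reduces to the remaining gates.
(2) In the final state, X has expectation 1.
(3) The final state's coefficient on |1> equals -sqrt(2)*exp(9*I*pi/16)/2.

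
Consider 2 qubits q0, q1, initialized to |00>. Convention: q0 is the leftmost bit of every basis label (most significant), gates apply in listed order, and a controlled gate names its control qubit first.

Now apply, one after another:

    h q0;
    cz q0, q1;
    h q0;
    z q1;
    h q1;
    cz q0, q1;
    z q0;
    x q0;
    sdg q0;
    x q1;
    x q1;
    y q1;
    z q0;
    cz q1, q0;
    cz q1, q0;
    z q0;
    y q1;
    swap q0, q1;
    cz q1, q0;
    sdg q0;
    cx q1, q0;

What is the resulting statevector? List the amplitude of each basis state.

The resulting statevector has amplitude 0 on |00>, sqrt(2)/2 on |01>, 0 on |10>, -sqrt(2)*I/2 on |11>. Key observation: the block from step 12 through step 17 cancels to the identity and can be dropped.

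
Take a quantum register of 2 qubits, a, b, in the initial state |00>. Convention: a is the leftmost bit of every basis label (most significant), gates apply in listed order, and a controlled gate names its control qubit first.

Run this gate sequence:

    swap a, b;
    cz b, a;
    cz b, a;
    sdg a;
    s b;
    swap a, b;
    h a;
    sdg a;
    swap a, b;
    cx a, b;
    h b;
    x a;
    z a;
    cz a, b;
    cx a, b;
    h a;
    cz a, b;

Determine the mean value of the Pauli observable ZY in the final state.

The observable ZY averages to 1.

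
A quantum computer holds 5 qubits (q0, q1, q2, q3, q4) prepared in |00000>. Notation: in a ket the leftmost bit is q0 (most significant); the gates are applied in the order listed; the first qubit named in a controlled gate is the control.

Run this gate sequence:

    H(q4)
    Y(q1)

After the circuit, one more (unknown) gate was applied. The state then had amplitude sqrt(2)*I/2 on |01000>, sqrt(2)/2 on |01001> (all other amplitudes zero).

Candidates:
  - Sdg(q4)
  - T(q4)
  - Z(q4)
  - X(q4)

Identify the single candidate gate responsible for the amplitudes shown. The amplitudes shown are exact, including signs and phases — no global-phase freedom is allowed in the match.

It was Sdg(q4) that produced the state shown.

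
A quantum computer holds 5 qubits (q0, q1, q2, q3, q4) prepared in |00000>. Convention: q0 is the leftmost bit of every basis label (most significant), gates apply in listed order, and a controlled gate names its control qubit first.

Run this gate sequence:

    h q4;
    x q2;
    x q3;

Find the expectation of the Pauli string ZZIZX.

The expectation value of ZZIZX is -1.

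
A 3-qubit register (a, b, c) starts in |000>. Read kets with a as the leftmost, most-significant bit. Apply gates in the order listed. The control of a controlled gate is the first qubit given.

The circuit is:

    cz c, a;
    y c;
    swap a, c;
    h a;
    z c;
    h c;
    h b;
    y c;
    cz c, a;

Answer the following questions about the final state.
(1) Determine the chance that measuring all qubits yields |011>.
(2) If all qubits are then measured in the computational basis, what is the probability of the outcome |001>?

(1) A full measurement returns |011> with probability 1/8.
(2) The probability of measuring |001> is 1/8.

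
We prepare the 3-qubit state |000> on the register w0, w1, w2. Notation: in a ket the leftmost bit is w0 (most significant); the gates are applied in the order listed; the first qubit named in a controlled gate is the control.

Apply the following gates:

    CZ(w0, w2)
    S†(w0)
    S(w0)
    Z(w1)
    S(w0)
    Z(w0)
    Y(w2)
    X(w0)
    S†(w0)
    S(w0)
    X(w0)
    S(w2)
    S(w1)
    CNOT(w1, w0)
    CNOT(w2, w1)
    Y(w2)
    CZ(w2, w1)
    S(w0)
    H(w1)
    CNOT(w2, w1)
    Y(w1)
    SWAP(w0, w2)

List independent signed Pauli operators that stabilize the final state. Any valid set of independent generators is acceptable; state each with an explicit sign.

One valid set of independent stabilizer generators is +IXI, +ZII, +IIZ (any independent generating set of the same group is equally correct). Key observation: gates 8-11 undo each other exactly, leaving only the rest of the circuit to track.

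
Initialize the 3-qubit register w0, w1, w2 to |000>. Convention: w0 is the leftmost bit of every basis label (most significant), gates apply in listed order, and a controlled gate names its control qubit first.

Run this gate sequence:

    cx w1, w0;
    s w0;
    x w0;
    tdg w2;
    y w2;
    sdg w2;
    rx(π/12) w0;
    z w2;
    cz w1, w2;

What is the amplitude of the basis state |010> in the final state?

|010> carries amplitude 0 in the final state.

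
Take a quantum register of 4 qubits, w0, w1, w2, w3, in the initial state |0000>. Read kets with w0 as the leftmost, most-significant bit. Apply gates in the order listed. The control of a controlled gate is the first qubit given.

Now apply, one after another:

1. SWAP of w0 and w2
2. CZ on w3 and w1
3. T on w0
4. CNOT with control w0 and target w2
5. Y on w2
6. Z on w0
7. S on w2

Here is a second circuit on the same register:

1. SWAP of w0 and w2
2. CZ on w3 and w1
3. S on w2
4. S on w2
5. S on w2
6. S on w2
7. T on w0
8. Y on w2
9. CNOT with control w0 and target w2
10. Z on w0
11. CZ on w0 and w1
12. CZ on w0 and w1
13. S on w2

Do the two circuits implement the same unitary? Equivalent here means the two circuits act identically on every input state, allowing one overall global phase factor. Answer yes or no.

No, they are not equivalent — no single phase factor reconciles the two unitaries.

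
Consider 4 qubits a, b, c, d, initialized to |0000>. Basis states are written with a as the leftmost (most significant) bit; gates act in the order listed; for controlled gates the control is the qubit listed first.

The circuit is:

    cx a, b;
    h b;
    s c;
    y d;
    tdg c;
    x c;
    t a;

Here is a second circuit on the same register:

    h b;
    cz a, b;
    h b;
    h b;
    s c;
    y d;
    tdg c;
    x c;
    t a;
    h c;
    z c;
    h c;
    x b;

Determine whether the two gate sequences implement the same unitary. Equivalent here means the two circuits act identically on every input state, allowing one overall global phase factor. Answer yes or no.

No — the two circuits implement different unitaries, even allowing a global phase.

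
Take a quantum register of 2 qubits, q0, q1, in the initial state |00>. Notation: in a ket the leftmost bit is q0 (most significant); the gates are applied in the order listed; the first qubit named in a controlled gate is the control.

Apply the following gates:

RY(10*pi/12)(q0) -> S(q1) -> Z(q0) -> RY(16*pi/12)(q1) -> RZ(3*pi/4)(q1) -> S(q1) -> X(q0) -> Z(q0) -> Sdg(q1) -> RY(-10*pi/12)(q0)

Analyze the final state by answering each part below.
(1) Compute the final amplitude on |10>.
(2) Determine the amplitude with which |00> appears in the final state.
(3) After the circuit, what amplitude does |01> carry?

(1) |10> carries amplitude sqrt(3)*exp(5*I*pi/8)/4 in the final state.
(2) The amplitude on |00> is -exp(5*I*pi/8)/4.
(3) The amplitude on |01> is -sqrt(3)*exp(3*I*pi/8)/4.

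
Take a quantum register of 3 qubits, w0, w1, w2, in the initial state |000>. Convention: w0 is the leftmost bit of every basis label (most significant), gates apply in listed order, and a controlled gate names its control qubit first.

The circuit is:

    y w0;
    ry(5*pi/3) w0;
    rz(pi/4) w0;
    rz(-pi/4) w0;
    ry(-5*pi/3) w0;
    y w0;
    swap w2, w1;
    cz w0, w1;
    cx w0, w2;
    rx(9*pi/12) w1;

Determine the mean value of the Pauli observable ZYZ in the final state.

The observable ZYZ averages to -sqrt(2)/2.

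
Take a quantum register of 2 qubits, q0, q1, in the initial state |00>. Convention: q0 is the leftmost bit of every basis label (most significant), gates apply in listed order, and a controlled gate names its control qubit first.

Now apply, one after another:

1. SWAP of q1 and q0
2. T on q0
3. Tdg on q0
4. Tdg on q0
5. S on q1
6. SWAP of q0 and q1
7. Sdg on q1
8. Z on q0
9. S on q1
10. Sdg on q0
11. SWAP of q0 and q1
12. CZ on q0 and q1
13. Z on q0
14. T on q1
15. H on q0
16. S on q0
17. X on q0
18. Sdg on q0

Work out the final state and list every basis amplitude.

After the circuit, the state carries amplitude sqrt(2)*I/2 on |00>, 0 on |01>, -sqrt(2)*I/2 on |10>, 0 on |11>.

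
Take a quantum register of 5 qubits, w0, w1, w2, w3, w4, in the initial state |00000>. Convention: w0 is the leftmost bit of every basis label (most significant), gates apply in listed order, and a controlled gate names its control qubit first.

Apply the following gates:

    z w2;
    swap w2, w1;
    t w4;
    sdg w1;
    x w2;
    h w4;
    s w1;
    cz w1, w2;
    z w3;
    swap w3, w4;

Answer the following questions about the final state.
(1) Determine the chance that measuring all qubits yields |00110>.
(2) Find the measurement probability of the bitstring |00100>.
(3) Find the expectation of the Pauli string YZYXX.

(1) A full measurement returns |00110> with probability 1/2.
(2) Outcome |00100> occurs with probability 1/2.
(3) The observable YZYXX averages to 0.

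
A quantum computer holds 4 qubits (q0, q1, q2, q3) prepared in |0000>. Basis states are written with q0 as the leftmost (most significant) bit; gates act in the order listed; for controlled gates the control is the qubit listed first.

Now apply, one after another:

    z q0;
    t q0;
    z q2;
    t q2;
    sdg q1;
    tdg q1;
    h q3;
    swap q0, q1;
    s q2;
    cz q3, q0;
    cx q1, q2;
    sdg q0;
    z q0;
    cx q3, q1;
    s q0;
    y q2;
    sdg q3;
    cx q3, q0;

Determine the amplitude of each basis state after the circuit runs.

After the circuit, the state carries amplitude sqrt(2)*I/2 on |0010>, sqrt(2)/2 on |1111>, and 0 on every other basis state.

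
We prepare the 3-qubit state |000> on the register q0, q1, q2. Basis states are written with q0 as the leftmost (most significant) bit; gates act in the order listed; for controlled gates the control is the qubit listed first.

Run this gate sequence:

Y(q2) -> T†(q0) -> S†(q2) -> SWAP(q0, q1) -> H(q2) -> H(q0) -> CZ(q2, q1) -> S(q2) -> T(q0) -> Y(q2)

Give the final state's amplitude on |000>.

The amplitude on |000> is -1/2.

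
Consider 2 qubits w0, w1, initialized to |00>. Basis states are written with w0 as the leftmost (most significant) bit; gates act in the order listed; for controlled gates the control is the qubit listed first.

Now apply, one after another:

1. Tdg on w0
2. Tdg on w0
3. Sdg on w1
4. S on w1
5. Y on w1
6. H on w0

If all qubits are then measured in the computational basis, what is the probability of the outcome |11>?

The probability of measuring |11> is 1/2.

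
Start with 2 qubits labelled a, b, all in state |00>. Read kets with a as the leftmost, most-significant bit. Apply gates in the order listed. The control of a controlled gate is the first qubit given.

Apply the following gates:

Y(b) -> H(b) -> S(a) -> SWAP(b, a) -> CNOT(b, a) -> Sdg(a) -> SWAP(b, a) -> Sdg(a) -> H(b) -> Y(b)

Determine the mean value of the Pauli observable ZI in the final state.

The expectation value of ZI is 1.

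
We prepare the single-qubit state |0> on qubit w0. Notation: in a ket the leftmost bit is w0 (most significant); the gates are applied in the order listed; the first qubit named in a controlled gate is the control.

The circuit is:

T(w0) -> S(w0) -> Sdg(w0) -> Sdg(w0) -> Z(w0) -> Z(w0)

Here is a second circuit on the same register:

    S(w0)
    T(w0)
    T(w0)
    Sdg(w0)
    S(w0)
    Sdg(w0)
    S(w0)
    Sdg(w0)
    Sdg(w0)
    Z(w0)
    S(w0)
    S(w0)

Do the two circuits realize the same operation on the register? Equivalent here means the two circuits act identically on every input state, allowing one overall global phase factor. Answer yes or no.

No: there is an input state on which the two circuits produce genuinely different outputs (not merely differing by a phase).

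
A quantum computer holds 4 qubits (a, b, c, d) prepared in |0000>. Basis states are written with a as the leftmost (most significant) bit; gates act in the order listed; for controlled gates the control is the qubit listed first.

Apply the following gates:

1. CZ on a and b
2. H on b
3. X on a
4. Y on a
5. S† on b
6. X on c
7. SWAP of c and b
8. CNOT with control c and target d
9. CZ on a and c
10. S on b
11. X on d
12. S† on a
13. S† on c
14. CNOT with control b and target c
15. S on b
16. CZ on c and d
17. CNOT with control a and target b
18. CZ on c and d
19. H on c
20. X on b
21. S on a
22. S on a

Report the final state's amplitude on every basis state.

After the circuit, the state carries amplitude -I/2 on |0000>, I/2 on |0001>, -I/2 on |0010>, -I/2 on |0011>, and 0 on every other basis state.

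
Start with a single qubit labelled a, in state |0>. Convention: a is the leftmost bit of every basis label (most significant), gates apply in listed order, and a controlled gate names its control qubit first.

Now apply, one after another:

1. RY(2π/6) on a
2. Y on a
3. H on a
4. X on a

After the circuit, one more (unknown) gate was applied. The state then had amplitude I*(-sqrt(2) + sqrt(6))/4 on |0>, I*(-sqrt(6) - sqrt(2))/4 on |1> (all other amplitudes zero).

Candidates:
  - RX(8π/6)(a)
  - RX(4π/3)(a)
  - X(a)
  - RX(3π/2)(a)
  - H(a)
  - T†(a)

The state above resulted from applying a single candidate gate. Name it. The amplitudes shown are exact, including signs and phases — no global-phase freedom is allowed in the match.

The unique candidate consistent with the amplitudes is X(a).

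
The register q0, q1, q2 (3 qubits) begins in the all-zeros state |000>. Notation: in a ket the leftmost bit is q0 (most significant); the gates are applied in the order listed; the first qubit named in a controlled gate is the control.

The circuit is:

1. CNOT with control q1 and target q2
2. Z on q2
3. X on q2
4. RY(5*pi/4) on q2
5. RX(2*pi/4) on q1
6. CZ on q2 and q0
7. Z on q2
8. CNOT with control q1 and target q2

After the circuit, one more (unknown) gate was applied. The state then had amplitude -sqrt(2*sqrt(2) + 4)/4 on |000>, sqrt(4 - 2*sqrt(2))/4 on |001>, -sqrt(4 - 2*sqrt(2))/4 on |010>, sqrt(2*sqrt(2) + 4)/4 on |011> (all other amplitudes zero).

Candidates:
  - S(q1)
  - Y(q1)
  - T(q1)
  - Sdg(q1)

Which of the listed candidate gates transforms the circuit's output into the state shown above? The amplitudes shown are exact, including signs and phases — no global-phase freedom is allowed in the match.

The unique candidate consistent with the amplitudes is Sdg(q1).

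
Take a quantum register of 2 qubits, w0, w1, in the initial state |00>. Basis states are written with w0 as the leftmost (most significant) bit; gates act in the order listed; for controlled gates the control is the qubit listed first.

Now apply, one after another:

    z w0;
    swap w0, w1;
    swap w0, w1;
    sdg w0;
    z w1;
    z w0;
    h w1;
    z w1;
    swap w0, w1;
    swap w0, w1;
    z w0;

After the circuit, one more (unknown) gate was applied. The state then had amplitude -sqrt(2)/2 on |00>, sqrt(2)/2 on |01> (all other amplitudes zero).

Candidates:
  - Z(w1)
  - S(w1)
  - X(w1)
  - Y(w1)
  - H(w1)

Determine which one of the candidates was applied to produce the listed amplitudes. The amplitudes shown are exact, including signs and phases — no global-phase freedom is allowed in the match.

The unique candidate consistent with the amplitudes is X(w1).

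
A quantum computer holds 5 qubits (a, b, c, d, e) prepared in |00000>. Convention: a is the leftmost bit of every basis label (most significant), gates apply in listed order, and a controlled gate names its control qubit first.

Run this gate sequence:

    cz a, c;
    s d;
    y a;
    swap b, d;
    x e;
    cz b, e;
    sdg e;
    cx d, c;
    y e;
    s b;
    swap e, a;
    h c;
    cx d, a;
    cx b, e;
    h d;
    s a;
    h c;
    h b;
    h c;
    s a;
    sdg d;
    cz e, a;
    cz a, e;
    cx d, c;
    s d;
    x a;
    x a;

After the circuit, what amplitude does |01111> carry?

The amplitude on |01111> is -sqrt(2)*I/4. Key observation: gates 26-27 undo each other exactly, leaving only the rest of the circuit to track.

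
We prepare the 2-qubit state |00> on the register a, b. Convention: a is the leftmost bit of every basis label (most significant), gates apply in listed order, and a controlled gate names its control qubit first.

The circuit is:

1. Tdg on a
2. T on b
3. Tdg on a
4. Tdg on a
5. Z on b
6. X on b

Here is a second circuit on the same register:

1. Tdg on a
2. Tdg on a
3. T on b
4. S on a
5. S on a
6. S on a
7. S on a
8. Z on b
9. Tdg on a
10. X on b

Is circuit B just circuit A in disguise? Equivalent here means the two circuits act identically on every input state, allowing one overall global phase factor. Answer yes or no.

Yes — the two circuits implement the same unitary up to a global phase.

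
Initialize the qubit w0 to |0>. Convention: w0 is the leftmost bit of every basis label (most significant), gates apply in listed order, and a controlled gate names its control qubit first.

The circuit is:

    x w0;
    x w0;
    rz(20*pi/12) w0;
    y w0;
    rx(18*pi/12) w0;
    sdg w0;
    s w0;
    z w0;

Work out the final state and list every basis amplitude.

The resulting statevector has amplitude -sqrt(2)*exp(I*pi/6)/2 on |0>, -sqrt(2)*exp(2*I*pi/3)/2 on |1>.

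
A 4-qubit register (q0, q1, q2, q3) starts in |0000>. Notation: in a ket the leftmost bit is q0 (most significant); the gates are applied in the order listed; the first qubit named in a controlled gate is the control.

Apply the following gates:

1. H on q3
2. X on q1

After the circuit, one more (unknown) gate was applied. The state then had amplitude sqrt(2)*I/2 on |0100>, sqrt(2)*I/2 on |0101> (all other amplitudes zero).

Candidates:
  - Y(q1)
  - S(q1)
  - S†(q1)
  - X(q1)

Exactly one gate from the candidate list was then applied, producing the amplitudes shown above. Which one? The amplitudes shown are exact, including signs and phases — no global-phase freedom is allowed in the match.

It was S(q1) that produced the state shown.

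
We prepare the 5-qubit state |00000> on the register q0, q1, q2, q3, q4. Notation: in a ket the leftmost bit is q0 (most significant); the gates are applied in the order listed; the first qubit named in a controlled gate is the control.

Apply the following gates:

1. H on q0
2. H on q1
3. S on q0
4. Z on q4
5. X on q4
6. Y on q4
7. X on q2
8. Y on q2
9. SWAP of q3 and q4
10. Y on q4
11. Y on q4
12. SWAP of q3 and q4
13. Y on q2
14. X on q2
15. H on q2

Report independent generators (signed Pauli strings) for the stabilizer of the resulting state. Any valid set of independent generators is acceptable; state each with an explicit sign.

The stabilizer group can be generated by +YIIII, +IXIII, +IIXII, +IIIZI, +IIIIZ, among other valid generating sets.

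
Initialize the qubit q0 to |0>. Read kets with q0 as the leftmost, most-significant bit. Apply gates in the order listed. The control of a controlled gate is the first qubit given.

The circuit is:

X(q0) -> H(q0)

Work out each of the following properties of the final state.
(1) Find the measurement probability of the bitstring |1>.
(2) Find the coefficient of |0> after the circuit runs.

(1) The probability of measuring |1> is 1/2.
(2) The final state's coefficient on |0> equals sqrt(2)/2.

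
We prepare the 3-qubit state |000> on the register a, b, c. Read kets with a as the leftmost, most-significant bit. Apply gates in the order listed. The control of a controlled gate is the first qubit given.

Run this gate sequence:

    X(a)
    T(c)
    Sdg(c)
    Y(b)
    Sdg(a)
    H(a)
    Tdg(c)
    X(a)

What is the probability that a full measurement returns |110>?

A full measurement returns |110> with probability 1/2.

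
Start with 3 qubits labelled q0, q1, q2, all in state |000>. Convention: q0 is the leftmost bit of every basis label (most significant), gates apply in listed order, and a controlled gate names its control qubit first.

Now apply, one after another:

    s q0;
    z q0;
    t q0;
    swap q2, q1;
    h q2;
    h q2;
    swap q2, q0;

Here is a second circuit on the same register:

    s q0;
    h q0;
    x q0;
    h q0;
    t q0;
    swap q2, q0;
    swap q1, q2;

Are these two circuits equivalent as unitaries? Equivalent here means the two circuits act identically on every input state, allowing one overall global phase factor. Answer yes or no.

No: there is an input state on which the two circuits produce genuinely different outputs (not merely differing by a phase).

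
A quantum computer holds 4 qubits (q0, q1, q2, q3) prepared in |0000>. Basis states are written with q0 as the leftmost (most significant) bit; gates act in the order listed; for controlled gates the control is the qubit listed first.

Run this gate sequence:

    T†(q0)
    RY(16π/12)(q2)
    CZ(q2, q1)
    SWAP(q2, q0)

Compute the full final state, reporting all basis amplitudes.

The final amplitudes are -1/2 on |0000>, sqrt(3)/2 on |1000>, and 0 on every other basis state.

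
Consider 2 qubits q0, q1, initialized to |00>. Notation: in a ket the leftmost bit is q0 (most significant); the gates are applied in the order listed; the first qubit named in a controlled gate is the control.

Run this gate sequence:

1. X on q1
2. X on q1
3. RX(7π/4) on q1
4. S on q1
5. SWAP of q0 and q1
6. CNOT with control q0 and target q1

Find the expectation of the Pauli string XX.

The observable XX averages to -sqrt(2)/2. Key observation: the block from step 1 through step 2 cancels to the identity and can be dropped.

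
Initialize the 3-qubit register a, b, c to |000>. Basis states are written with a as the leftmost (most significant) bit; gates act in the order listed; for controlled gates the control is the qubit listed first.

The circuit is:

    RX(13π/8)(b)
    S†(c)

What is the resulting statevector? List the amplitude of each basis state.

The resulting statevector has amplitude -cos(3*pi/16) on |000>, -I*sin(3*pi/16) on |010>, and 0 on every other basis state.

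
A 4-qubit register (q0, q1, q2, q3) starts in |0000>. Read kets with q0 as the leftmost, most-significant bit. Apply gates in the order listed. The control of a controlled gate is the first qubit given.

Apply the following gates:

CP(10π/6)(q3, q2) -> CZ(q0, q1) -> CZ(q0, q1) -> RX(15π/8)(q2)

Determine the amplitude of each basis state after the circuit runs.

The final amplitudes are -cos(pi/16) on |0000>, -I*sin(pi/16) on |0010>, and 0 on every other basis state. Key observation: steps 2-3 multiply out to the identity, so the circuit reduces to the remaining gates.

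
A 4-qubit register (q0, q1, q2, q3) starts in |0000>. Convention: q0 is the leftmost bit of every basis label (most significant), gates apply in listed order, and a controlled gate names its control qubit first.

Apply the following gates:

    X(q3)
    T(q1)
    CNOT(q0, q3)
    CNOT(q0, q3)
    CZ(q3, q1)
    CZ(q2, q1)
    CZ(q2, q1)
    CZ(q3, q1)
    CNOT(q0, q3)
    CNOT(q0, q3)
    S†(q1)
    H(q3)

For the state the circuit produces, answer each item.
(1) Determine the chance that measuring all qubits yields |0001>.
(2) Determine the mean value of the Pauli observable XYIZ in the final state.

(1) Outcome |0001> occurs with probability 1/2.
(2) The expectation value of XYIZ is 0.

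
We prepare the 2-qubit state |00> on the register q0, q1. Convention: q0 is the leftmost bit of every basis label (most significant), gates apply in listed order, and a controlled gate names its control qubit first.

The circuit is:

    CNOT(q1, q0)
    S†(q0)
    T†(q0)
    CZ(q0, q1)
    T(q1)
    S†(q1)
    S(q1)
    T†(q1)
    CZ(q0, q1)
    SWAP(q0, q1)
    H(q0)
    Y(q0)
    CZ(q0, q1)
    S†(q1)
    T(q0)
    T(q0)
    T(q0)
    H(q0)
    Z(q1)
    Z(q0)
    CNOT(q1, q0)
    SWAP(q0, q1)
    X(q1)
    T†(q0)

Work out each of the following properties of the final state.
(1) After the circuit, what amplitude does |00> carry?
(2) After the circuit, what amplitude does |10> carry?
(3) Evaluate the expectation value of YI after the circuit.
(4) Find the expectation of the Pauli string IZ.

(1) |00> carries amplitude -exp(I*pi/4)/2 + I/2 in the final state.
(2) The final state's coefficient on |10> equals 0.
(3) In the final state, YI has expectation 0.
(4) The observable IZ averages to -sqrt(2)/2.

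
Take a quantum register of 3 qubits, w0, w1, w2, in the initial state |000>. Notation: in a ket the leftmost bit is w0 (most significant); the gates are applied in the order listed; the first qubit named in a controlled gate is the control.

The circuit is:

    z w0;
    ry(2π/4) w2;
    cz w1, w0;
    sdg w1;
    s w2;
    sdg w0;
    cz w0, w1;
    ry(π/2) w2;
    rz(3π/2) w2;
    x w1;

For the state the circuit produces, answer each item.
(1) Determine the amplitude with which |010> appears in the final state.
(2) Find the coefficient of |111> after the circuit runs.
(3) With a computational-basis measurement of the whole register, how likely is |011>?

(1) |010> carries amplitude -sqrt(2)/2 in the final state.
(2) |111> carries amplitude 0 in the final state.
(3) A full measurement returns |011> with probability 1/2.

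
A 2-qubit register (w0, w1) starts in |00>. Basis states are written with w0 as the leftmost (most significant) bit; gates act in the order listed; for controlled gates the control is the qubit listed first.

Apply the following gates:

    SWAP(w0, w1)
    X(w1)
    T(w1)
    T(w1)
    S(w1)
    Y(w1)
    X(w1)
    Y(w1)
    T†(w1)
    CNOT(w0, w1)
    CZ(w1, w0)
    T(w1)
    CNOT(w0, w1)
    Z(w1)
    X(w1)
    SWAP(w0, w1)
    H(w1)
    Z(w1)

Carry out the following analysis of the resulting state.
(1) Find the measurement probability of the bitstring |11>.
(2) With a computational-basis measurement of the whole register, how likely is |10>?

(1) The probability of measuring |11> is 1/2.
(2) A full measurement returns |10> with probability 1/2.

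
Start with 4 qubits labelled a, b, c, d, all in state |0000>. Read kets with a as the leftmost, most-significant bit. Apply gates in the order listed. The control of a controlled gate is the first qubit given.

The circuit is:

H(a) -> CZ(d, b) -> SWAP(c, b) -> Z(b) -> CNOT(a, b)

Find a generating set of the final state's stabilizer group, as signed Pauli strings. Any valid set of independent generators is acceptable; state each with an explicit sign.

The final state is stabilized by the group generated by +XXII, +ZZII, +IIZI, +IIIZ; other independent generating sets are equally valid.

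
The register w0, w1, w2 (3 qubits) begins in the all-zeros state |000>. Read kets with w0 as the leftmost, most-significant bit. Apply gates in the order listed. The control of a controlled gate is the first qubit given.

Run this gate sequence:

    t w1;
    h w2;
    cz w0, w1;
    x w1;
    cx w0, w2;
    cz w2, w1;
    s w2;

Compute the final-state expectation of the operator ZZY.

The expectation value of ZZY is 1.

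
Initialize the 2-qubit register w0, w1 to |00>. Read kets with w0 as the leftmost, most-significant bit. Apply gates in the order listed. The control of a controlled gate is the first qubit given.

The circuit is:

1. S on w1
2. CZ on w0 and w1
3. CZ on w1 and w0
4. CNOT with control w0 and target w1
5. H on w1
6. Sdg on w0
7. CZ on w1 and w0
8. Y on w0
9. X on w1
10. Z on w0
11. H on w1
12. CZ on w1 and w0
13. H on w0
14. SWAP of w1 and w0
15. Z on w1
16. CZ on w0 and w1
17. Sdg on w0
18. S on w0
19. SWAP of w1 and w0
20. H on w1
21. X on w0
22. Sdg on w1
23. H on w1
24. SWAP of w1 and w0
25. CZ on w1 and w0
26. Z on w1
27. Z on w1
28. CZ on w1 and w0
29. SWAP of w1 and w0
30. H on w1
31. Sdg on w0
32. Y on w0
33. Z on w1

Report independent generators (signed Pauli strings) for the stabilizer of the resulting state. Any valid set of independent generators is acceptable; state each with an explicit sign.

The final state is stabilized by the group generated by -YI, +IY; other independent generating sets are equally valid. Key observation: steps 23-30 multiply out to the identity, so the circuit reduces to the remaining gates.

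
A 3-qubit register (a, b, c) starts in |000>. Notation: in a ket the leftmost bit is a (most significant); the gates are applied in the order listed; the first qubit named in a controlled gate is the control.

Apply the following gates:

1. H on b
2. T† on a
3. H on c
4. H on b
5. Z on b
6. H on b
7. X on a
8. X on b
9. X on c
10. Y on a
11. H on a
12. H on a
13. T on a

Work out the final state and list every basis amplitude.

After the circuit, the state carries amplitude -I/2 on |000>, -I/2 on |001>, -I/2 on |010>, -I/2 on |011>, 0 on |100>, 0 on |101>, 0 on |110>, 0 on |111>. Key observation: the block from step 11 through step 12 cancels to the identity and can be dropped.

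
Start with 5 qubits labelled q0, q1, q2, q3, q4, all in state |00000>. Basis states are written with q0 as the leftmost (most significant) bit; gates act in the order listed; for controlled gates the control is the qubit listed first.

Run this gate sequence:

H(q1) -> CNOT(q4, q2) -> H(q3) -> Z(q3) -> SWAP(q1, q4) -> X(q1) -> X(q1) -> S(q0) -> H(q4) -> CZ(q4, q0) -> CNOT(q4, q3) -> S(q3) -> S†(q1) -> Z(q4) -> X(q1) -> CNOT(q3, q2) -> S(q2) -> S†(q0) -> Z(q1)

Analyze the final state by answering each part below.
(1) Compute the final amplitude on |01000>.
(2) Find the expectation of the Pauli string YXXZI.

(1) The final state's coefficient on |01000> equals -sqrt(2)/2. Key observation: the block from step 6 through step 7 cancels to the identity and can be dropped.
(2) The observable YXXZI averages to 0.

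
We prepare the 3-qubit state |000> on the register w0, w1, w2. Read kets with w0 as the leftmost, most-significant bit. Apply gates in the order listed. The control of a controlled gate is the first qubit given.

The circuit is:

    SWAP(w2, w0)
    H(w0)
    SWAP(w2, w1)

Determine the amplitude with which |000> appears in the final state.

The amplitude on |000> is sqrt(2)/2.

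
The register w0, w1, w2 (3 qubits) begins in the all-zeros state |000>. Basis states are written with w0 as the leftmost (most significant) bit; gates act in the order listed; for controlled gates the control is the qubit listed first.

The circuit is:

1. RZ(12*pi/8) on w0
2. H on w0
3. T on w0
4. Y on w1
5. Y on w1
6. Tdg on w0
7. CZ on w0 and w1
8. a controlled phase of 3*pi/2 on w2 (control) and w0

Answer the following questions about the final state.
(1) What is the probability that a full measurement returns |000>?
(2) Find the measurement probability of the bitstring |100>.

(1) Outcome |000> occurs with probability 1/2.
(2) A full measurement returns |100> with probability 1/2.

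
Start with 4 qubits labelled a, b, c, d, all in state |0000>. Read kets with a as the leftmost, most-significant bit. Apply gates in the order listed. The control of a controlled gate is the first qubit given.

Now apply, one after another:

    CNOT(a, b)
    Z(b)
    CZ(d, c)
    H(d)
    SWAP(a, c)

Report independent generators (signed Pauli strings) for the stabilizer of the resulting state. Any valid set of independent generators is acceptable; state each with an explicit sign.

The final state is stabilized by the group generated by +IIIX, +ZIII, +IZII, +IIZI; other independent generating sets are equally valid.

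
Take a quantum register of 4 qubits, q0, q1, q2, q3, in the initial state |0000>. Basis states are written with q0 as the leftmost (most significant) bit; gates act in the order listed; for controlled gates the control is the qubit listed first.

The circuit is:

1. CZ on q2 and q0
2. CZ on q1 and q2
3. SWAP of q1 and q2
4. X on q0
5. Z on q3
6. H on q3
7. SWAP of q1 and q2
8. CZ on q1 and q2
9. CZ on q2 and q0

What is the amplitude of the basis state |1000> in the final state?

The amplitude on |1000> is sqrt(2)/2.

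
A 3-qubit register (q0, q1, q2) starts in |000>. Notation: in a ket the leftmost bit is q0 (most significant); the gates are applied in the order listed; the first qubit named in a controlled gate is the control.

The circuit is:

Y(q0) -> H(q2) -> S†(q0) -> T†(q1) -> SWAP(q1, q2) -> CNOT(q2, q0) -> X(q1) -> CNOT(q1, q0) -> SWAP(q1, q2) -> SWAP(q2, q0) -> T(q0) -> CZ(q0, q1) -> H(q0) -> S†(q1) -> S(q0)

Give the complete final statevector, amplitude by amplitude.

After the circuit, the state carries amplitude exp(I*pi/4)/2 on |000>, 1/2 on |001>, 0 on |010>, 0 on |011>, -exp(3*I*pi/4)/2 on |100>, I/2 on |101>, 0 on |110>, 0 on |111>.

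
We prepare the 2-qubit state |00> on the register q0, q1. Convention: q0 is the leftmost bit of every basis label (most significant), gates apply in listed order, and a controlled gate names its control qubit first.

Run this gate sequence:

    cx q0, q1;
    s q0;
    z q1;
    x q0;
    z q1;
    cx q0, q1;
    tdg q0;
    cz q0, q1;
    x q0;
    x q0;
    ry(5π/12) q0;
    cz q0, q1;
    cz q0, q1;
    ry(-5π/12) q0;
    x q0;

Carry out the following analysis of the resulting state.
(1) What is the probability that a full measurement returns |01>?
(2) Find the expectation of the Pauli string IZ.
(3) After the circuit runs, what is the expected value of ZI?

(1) A full measurement returns |01> with probability 1.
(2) The expectation value of IZ is -1.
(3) The observable ZI averages to 1.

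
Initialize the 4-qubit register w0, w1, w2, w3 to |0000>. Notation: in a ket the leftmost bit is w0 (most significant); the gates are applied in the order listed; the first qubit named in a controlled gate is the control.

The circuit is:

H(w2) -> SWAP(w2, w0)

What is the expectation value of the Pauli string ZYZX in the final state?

The observable ZYZX averages to 0.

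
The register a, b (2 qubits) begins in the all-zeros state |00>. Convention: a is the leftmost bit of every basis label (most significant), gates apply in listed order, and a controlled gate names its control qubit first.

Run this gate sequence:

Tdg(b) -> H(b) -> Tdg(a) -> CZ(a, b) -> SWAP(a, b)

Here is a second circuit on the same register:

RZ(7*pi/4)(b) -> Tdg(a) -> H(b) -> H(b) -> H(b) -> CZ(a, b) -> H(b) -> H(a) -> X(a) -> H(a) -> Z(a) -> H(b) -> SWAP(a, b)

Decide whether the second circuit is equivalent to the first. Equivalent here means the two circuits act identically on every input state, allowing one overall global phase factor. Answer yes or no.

Yes — the two circuits implement the same unitary up to a global phase.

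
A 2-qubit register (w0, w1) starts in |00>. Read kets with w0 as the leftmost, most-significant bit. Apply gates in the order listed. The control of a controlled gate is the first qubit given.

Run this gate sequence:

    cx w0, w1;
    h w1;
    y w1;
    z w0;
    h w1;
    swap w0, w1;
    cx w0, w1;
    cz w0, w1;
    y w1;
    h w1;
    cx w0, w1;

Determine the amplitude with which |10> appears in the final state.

|10> carries amplitude sqrt(2)/2 in the final state.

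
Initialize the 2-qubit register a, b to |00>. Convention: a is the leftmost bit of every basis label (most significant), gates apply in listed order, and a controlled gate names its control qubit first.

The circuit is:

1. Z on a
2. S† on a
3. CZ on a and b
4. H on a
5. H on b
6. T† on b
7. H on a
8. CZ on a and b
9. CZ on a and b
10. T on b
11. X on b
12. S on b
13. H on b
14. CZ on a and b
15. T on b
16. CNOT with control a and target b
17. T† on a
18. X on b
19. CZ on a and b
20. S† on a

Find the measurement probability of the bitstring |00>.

Outcome |00> occurs with probability 1/2.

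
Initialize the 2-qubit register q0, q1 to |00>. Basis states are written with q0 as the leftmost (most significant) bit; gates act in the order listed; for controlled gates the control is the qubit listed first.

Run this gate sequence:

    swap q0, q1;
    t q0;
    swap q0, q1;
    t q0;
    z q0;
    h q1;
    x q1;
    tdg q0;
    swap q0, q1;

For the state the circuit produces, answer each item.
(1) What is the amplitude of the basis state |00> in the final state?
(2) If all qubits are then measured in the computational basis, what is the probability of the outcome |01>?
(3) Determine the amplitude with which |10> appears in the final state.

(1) The final state's coefficient on |00> equals sqrt(2)/2.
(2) A full measurement returns |01> with probability 0.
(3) |10> carries amplitude sqrt(2)/2 in the final state.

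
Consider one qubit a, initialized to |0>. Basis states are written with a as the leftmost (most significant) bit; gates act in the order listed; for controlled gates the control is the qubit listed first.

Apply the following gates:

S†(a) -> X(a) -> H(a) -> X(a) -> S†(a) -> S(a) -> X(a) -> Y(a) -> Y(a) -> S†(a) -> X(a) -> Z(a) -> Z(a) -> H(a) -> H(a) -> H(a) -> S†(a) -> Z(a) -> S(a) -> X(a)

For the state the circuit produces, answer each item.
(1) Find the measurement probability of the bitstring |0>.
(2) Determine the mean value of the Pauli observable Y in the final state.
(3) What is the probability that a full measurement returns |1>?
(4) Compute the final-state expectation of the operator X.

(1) A full measurement returns |0> with probability 1/2.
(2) The observable Y averages to 1.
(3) Outcome |1> occurs with probability 1/2.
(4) In the final state, X has expectation 0.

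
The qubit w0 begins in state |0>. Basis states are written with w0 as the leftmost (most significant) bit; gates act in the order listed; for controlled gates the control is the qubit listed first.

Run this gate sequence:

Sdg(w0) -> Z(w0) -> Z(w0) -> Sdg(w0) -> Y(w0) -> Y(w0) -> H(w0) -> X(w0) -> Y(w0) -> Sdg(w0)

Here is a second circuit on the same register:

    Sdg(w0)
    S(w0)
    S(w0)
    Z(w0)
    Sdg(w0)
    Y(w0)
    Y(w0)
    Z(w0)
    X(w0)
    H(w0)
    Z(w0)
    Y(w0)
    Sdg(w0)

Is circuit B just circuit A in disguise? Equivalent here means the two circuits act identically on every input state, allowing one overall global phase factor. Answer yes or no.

Yes: on every input state the two circuits agree up to one overall phase factor.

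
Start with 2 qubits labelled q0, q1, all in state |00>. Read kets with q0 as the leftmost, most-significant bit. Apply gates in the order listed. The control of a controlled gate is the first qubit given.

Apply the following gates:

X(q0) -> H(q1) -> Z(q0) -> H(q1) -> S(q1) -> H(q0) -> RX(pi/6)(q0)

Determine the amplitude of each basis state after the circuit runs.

The final amplitudes are -(1 - I)*(1 + sqrt(3)*I)/4 on |00>, 0 on |01>, (1 - I)*(1 + sqrt(3)*I)/4 on |10>, 0 on |11>.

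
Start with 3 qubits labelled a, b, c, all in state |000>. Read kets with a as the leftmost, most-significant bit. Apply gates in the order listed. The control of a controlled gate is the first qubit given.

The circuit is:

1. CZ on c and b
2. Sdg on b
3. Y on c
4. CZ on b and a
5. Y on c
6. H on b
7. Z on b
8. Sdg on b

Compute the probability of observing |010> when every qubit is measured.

Outcome |010> occurs with probability 1/2.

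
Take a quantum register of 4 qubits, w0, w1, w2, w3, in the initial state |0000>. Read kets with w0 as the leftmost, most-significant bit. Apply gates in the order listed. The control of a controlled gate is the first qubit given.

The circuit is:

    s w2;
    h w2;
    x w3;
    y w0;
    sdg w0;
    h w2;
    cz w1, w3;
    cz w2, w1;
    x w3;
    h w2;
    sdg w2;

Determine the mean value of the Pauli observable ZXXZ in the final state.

The observable ZXXZ averages to 0.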